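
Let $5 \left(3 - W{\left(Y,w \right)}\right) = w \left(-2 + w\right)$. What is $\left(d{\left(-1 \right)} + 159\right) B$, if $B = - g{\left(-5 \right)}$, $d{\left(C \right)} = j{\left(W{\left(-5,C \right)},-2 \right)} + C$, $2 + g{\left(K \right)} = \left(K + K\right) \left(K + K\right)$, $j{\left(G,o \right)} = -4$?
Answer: $-15092$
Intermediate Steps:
$W{\left(Y,w \right)} = 3 - \frac{w \left(-2 + w\right)}{5}$
$g{\left(K \right)} = -2 + 4 K^{2}$ ($g{\left(K \right)} = -2 + \left(K + K\right) \left(K + K\right) = -2 + 2 K 2 K = -2 + 4 K^{2}$)
$d{\left(C \right)} = -4 + C$
$B = -98$ ($B = - (-2 + 4 \left(-5\right)^{2}) = - (-2 + 4 \cdot 25) = - (-2 + 100) = \left(-1\right) 98 = -98$)
$\left(d{\left(-1 \right)} + 159\right) B = \left(\left(-4 - 1\right) + 159\right) \left(-98\right) = \left(-5 + 159\right) \left(-98\right) = 154 \left(-98\right) = -15092$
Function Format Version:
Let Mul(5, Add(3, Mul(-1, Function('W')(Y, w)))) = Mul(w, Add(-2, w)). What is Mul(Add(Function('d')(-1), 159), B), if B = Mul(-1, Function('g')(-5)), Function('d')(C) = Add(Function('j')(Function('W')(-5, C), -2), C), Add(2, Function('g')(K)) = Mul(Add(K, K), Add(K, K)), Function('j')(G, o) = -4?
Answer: -15092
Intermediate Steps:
Function('W')(Y, w) = Add(3, Mul(Rational(-1, 5), w, Add(-2, w))) (Function('W')(Y, w) = Add(3, Mul(Rational(-1, 5), Mul(w, Add(-2, w)))) = Add(3, Mul(Rational(-1, 5), w, Add(-2, w))))
Function('g')(K) = Add(-2, Mul(4, Pow(K, 2))) (Function('g')(K) = Add(-2, Mul(Add(K, K), Add(K, K))) = Add(-2, Mul(Mul(2, K), Mul(2, K))) = Add(-2, Mul(4, Pow(K, 2))))
Function('d')(C) = Add(-4, C)
B = -98 (B = Mul(-1, Add(-2, Mul(4, Pow(-5, 2)))) = Mul(-1, Add(-2, Mul(4, 25))) = Mul(-1, Add(-2, 100)) = Mul(-1, 98) = -98)
Mul(Add(Function('d')(-1), 159), B) = Mul(Add(Add(-4, -1), 159), -98) = Mul(Add(-5, 159), -98) = Mul(154, -98) = -15092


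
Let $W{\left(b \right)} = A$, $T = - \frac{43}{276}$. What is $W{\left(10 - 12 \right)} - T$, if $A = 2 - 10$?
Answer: $- \frac{2165}{276} \approx -7.8442$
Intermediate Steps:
$T = - \frac{43}{276}$ ($T = \left(-43\right) \frac{1}{276} = - \frac{43}{276} \approx -0.1558$)
$A = -8$
$W{\left(b \right)} = -8$
$W{\left(10 - 12 \right)} - T = -8 - - \frac{43}{276} = -8 + \frac{43}{276} = - \frac{2165}{276}$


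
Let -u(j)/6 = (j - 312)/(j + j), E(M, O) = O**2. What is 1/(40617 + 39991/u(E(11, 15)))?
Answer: 1/75092 ≈ 1.3317e-5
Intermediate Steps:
u(j) = -3*(-312 + j)/j (u(j) = -6*(j - 312)/(j + j) = -6*(-312 + j)/(2*j) = -6*(-312 + j)*1/(2*j) = -3*(-312 + j)/j)
1/(40617 + 39991/u(E(11, 15))) = 1/(40617 + 39991/(-3 + 936/(15**2))) = 1/(40617 + 39991/(-3 + 936/225)) = 1/(40617 + 39991/(-3 + 936*(1/225))) = 1/(40617 + 39991/(-3 + 104/25)) = 1/(40617 + 39991/(29/25)) = 1/(40617 + 39991*(25/29)) = 1/(40617 + 34475) = 1/75092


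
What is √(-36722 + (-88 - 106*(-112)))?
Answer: I*√24938 ≈ 157.92*I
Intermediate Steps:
√(-36722 + (-88 - 106*(-112))) = √(-36722 + (-88 + 11872)) = √(-36722 + 11784) = √(-24938) = I*√24938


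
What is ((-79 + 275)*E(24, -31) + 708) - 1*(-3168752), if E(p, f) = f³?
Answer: -2669576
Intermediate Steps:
((-79 + 275)*E(24, -31) + 708) - 1*(-3168752) = ((-79 + 275)*(-31)³ + 708) - 1*(-3168752) = (196*(-29791) + 708) + 3168752 = (-5839036 + 708) + 3168752 = -5838328 + 3168752 = -2669576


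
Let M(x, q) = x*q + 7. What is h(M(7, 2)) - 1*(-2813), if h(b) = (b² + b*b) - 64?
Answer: 3631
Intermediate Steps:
M(x, q) = 7 + q*x (M(x, q) = q*x + 7 = 7 + q*x)
h(b) = -64 + 2*b² (h(b) = (b² + b²) - 64 = 2*b² - 64 = -64 + 2*b²)
h(M(7, 2)) - 1*(-2813) = (-64 + 2*(7 + 2*7)²) - 1*(-2813) = (-64 + 2*(7 + 14)²) + 2813 = (-64 + 2*21²) + 2813 = (-64 + 2*441) + 2813 = (-64 + 882) + 2813 = 818 + 2813 = 3631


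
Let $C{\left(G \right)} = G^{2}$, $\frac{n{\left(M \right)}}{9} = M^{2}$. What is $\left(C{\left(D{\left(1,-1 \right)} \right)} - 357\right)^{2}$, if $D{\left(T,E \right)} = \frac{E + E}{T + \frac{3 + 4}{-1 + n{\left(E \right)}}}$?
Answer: $\frac{6411044761}{50625} \approx 1.2664 \cdot 10^{5}$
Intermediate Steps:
$n{\left(M \right)} = 9 M^{2}$
$D{\left(T,E \right)} = \frac{2 E}{T + \frac{7}{-1 + 9 E^{2}}}$ ($D{\left(T,E \right)} = \frac{E + E}{T + \frac{3 + 4}{-1 + 9 E^{2}}} = \frac{2 E}{T + \frac{7}{-1 + 9 E^{2}}}$)
$\left(C{\left(D{\left(1,-1 \right)} \right)} - 357\right)^{2} = \left(\left(\frac{\left(-2\right) \left(-1\right) + 18 \left(-1\right)^{3}}{7 - 1 + 9 \cdot 1 \left(-1\right)^{2}}\right)^{2} - 357\right)^{2} = \left(\left(\frac{2 + 18 \left(-1\right)}{7 - 1 + 9 \cdot 1 \cdot 1}\right)^{2} - 357\right)^{2} = \left(\left(\frac{2 - 18}{7 - 1 + 9}\right)^{2} - 357\right)^{2} = \left(\left(\frac{1}{15} \left(-16\right)\right)^{2} - 357\right)^{2} = \left(\left(- \frac{16}{15}\right)^{2} - 357\right)^{2} = \left(\frac{256}{225} - 357\right)^{2} = \left(- \frac{80069}{225}\right)^{2} = \frac{6411044761}{50625}$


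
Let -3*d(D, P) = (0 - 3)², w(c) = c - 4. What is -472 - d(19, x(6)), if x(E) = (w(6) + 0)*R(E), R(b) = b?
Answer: -469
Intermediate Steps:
w(c) = -4 + c
x(E) = 2*E (x(E) = ((-4 + 6) + 0)*E = (2 + 0)*E = 2*E)
d(D, P) = -3 (d(D, P) = -(0 - 3)²/3 = -⅓*(-3)² = -⅓*9 = -3)
-472 - d(19, x(6)) = -472 - 1*(-3) = -472 + 3 = -469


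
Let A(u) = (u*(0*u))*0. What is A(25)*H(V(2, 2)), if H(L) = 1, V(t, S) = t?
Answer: 0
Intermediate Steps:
A(u) = 0 (A(u) = (u*0)*0 = 0*0 = 0)
A(25)*H(V(2, 2)) = 0*1 = 0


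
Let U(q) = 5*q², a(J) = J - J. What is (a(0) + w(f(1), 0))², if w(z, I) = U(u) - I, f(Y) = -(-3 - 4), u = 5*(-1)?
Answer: 15625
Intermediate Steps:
a(J) = 0
u = -5
f(Y) = 7 (f(Y) = -1*(-7) = 7)
w(z, I) = 125 - I (w(z, I) = 5*(-5)² - I = 5*25 - I = 125 - I)
(a(0) + w(f(1), 0))² = (0 + (125 - 1*0))² = (0 + (125 + 0))² = (0 + 125)² = 125² = 15625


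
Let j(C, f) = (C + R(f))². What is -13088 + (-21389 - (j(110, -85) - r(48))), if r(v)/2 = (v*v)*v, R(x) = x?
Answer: 186082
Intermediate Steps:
r(v) = 2*v³ (r(v) = 2*((v*v)*v) = 2*(v²*v) = 2*v³)
j(C, f) = (C + f)²
-13088 + (-21389 - (j(110, -85) - r(48))) = -13088 + (-21389 - ((110 - 85)² - 2*48³)) = -13088 + (-21389 - (25² - 2*110592)) = -13088 + (-21389 - (625 - 1*221184)) = -13088 + (-21389 - (625 - 221184)) = -13088 + (-21389 - 1*(-220559)) = -13088 + (-21389 + 220559) = -13088 + 199170 = 186082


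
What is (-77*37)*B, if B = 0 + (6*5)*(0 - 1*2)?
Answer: 170940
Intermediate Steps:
B = -60 (B = 0 + 30*(0 - 2) = 0 + 30*(-2) = 0 - 60 = -60)
(-77*37)*B = -77*37*(-60) = -2849*(-60) = 170940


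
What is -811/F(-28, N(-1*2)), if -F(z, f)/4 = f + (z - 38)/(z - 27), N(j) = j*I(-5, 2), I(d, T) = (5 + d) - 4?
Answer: 4055/184 ≈ 22.038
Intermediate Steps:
I(d, T) = 1 + d
N(j) = -4*j (N(j) = j*(1 - 5) = j*(-4) = -4*j)
F(z, f) = -4*f - 4*(-38 + z)/(-27 + z) (F(z, f) = -4*(f + (z - 38)/(z - 27)) = -4*(f + (-38 + z)/(-27 + z)) = -4*f - 4*(-38 + z)/(-27 + z))
-811/F(-28, N(-1*2)) = -811*(-27 - 28)/(4*(38 - 1*(-28) + 27*(-(-4)*2) - 1*(-(-4)*2)*(-28))) = -811*(-55/(4*(38 + 28 + 27*(-4*(-2)) - 1*(-4*(-2))*(-28)))) = -811*(-55/(4*(38 + 28 + 27*8 - 1*8*(-28)))) = -811*(-55/(4*(38 + 28 + 216 + 224))) = -811/(4*(-1/55)*506) = -811/(-184/5) = -811*(-5/184) = 4055/184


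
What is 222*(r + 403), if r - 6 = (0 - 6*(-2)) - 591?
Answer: -37740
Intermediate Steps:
r = -573 (r = 6 + ((0 - 6*(-2)) - 591) = 6 + ((0 + 12) - 591) = 6 + (12 - 591) = 6 - 579 = -573)
222*(r + 403) = 222*(-573 + 403) = 222*(-170) = -37740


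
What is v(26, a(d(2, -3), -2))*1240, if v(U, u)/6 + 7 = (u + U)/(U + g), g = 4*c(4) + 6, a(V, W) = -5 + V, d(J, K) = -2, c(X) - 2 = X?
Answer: -346890/7 ≈ -49556.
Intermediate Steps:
c(X) = 2 + X
g = 30 (g = 4*(2 + 4) + 6 = 4*6 + 6 = 24 + 6 = 30)
v(U, u) = -42 + 6*(U + u)/(30 + U) (v(U, u) = -42 + 6*((u + U)/(U + 30)) = -42 + 6*((U + u)/(30 + U)) = -42 + 6*(U + u)/(30 + U))
v(26, a(d(2, -3), -2))*1240 = (6*(-210 + (-5 - 2) - 6*26)/(30 + 26))*1240 = (6*(-210 - 7 - 156)/56)*1240 = (6*(1/56)*(-373))*1240 = -1119/28*1240 = -346890/7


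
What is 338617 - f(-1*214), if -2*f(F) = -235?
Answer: 676999/2 ≈ 3.3850e+5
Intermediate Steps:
f(F) = 235/2 (f(F) = -1/2*(-235) = 235/2)
338617 - f(-1*214) = 338617 - 1*235/2 = 338617 - 235/2 = 676999/2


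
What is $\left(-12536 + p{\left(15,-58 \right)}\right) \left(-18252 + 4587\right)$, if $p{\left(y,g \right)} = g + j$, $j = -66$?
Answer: $172998900$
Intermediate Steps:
$p{\left(y,g \right)} = -66 + g$ ($p{\left(y,g \right)} = g - 66 = -66 + g$)
$\left(-12536 + p{\left(15,-58 \right)}\right) \left(-18252 + 4587\right) = \left(-12536 - 124\right) \left(-18252 + 4587\right) = \left(-12536 - 124\right) \left(-13665\right) = \left(-12660\right) \left(-13665\right) = 172998900$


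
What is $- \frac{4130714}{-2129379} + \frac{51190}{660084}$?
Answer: $\frac{22504929611}{11155309586} \approx 2.0174$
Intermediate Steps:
$- \frac{4130714}{-2129379} + \frac{51190}{660084} = \left(-4130714\right) \left(- \frac{1}{2129379}\right) + 51190 \cdot \frac{1}{660084} = \frac{590102}{304197} + \frac{25595}{330042} = \frac{22504929611}{11155309586}$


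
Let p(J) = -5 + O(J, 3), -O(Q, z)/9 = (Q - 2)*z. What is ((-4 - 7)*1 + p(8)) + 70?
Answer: -108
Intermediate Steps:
O(Q, z) = -9*z*(-2 + Q) (O(Q, z) = -9*(Q - 2)*z = -9*(-2 + Q)*z = -9*z*(-2 + Q))
p(J) = 49 - 27*J (p(J) = -5 + 9*3*(2 - J) = -5 + (54 - 27*J) = 49 - 27*J)
((-4 - 7)*1 + p(8)) + 70 = ((-4 - 7)*1 + (49 - 27*8)) + 70 = (-11*1 + (49 - 216)) + 70 = (-11 - 167) + 70 = -178 + 70 = -108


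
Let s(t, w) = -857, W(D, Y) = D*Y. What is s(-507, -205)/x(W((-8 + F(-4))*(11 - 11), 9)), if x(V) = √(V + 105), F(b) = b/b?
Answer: -857*√105/105 ≈ -83.635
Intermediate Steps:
F(b) = 1
x(V) = √(105 + V)
s(-507, -205)/x(W((-8 + F(-4))*(11 - 11), 9)) = -857/√(105 + ((-8 + 1)*(11 - 11))*9) = -857/√(105 - 7*0*9) = -857/√(105 + 0*9) = -857/√(105 + 0) = -857*√105/105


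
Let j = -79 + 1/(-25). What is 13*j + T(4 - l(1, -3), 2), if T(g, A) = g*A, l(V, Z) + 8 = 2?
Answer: -25188/25 ≈ -1007.5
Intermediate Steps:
l(V, Z) = -6 (l(V, Z) = -8 + 2 = -6)
j = -1976/25 (j = -79 - 1/25 = -1976/25 ≈ -79.040)
T(g, A) = A*g
13*j + T(4 - l(1, -3), 2) = 13*(-1976/25) + 2*(4 - 1*(-6)) = -25688/25 + 2*(4 + 6) = -25688/25 + 2*10 = -25688/25 + 20 = -25188/25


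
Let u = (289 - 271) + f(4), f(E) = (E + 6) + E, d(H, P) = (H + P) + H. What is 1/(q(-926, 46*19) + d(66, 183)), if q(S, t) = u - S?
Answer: 1/1273 ≈ 0.00078555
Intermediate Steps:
d(H, P) = P + 2*H
f(E) = 6 + 2*E (f(E) = (6 + E) + E = 6 + 2*E)
u = 32 (u = (289 - 271) + (6 + 2*4) = 18 + (6 + 8) = 18 + 14 = 32)
q(S, t) = 32 - S
1/(q(-926, 46*19) + d(66, 183)) = 1/((32 - 1*(-926)) + (183 + 2*66)) = 1/((32 + 926) + (183 + 132)) = 1/(958 + 315) = 1/1273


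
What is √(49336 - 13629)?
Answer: √35707 ≈ 188.96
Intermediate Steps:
√(49336 - 13629) = √35707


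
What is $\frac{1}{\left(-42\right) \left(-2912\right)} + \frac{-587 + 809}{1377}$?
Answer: $\frac{3016985}{18712512} \approx 0.16123$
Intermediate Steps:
$\frac{1}{\left(-42\right) \left(-2912\right)} + \frac{-587 + 809}{1377} = \left(- \frac{1}{42}\right) \left(- \frac{1}{2912}\right) + 222 \cdot \frac{1}{1377} = \frac{1}{122304} + \frac{74}{459} = \frac{3016985}{18712512}$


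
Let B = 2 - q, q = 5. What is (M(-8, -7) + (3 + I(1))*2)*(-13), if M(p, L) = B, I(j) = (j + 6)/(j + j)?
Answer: -130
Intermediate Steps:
I(j) = (6 + j)/(2*j) (I(j) = (6 + j)/((2*j)) = (6 + j)*(1/(2*j)) = (6 + j)/(2*j))
B = -3 (B = 2 - 1*5 = 2 - 5 = -3)
M(p, L) = -3
(M(-8, -7) + (3 + I(1))*2)*(-13) = (-3 + (3 + (½)*(6 + 1)/1)*2)*(-13) = (-3 + (3 + (½)*1*7)*2)*(-13) = (-3 + (3 + 7/2)*2)*(-13) = (-3 + (13/2)*2)*(-13) = (-3 + 13)*(-13) = 10*(-13) = -130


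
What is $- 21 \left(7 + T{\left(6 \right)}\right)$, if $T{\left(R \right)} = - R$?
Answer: $-21$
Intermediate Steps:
$- 21 \left(7 + T{\left(6 \right)}\right) = - 21 \left(7 - 6\right) = \left(-21\right) 1 = -21$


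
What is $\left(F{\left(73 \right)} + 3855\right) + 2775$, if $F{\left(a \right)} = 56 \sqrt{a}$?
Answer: $6630 + 56 \sqrt{73} \approx 7108.5$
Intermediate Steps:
$\left(F{\left(73 \right)} + 3855\right) + 2775 = \left(56 \sqrt{73} + 3855\right) + 2775 = \left(3855 + 56 \sqrt{73}\right) + 2775 = 6630 + 56 \sqrt{73}$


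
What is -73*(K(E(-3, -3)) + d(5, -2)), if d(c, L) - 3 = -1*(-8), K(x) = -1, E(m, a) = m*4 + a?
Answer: -730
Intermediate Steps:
E(m, a) = a + 4*m (E(m, a) = 4*m + a = a + 4*m)
d(c, L) = 11 (d(c, L) = 3 - 1*(-8) = 3 + 8 = 11)
-73*(K(E(-3, -3)) + d(5, -2)) = -73*(-1 + 11) = -73*10 = -730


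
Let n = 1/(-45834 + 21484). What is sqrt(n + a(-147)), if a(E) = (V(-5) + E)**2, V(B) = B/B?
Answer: sqrt(505549439426)/4870 ≈ 146.00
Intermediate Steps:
n = -1/24350 (n = 1/(-24350) = -1/24350 ≈ -4.1068e-5)
V(B) = 1
a(E) = (1 + E)**2
sqrt(n + a(-147)) = sqrt(-1/24350 + (1 - 147)**2) = sqrt(-1/24350 + (-146)**2) = sqrt(-1/24350 + 21316) = sqrt(519044599/24350) = sqrt(505549439426)/4870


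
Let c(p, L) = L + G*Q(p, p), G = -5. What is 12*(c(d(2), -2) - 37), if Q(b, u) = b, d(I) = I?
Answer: -588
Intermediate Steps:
c(p, L) = L - 5*p
12*(c(d(2), -2) - 37) = 12*((-2 - 5*2) - 37) = 12*((-2 - 10) - 37) = 12*(-12 - 37) = 12*(-49) = -588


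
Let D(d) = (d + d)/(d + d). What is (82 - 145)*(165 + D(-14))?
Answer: -10458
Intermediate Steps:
D(d) = 1 (D(d) = (2*d)/((2*d)) = (2*d)*(1/(2*d)) = 1)
(82 - 145)*(165 + D(-14)) = (82 - 145)*(165 + 1) = -63*166 = -10458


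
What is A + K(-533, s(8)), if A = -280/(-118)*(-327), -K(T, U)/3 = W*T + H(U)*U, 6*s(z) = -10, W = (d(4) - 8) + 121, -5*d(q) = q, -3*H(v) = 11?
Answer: 158072978/885 ≈ 1.7861e+5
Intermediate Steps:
H(v) = -11/3 (H(v) = -⅓*11 = -11/3)
d(q) = -q/5
W = 561/5 (W = (-⅕*4 - 8) + 121 = (-⅘ - 8) + 121 = -44/5 + 121 = 561/5 ≈ 112.20)
s(z) = -5/3 (s(z) = (⅙)*(-10) = -5/3)
K(T, U) = 11*U - 1683*T/5 (K(T, U) = -3*(561*T/5 - 11*U/3) = -3*(-11*U/3 + 561*T/5) = 11*U - 1683*T/5)
A = -45780/59 (A = -280*(-1/118)*(-327) = (140/59)*(-327) = -45780/59 ≈ -775.93)
A + K(-533, s(8)) = -45780/59 + (11*(-5/3) - 1683/5*(-533)) = -45780/59 + (-55/3 + 897039/5) = -45780/59 + 2690842/15 = 158072978/885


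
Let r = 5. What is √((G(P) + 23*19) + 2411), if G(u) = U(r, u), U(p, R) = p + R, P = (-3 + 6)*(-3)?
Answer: 6*√79 ≈ 53.329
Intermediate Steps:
P = -9 (P = 3*(-3) = -9)
U(p, R) = R + p
G(u) = 5 + u (G(u) = u + 5 = 5 + u)
√((G(P) + 23*19) + 2411) = √(((5 - 9) + 23*19) + 2411) = √((-4 + 437) + 2411) = √(433 + 2411) = √2844 = 6*√79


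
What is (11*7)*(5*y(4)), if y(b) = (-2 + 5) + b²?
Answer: 7315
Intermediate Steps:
y(b) = 3 + b²
(11*7)*(5*y(4)) = (11*7)*(5*(3 + 4²)) = 77*(5*(3 + 16)) = 77*(5*19) = 77*95 = 7315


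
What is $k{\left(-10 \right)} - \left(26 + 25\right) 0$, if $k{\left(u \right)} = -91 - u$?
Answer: $-81$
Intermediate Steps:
$k{\left(-10 \right)} - \left(26 + 25\right) 0 = \left(-91 - -10\right) - \left(26 + 25\right) 0 = \left(-91 + 10\right) - 51 \cdot 0 = -81 - 0 = -81 + 0 = -81$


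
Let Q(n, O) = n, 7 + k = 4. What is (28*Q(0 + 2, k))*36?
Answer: 2016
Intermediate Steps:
k = -3 (k = -7 + 4 = -3)
(28*Q(0 + 2, k))*36 = (28*(0 + 2))*36 = (28*2)*36 = 56*36 = 2016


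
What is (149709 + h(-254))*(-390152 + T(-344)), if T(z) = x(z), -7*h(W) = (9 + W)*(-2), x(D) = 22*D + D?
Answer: -59565898896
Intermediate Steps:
x(D) = 23*D
h(W) = 18/7 + 2*W/7 (h(W) = -(9 + W)*(-2)/7 = -(-18 - 2*W)/7 = 18/7 + 2*W/7)
T(z) = 23*z
(149709 + h(-254))*(-390152 + T(-344)) = (149709 + (18/7 + (2/7)*(-254)))*(-390152 + 23*(-344)) = (149709 + (18/7 - 508/7))*(-390152 - 7912) = (149709 - 70)*(-398064) = 149639*(-398064) = -59565898896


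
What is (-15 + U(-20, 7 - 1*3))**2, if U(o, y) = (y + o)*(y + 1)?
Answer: 9025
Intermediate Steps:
U(o, y) = (1 + y)*(o + y) (U(o, y) = (o + y)*(1 + y) = (1 + y)*(o + y))
(-15 + U(-20, 7 - 1*3))**2 = (-15 + (-20 + (7 - 1*3) + (7 - 1*3)**2 - 20*(7 - 1*3)))**2 = (-15 + (-20 + (7 - 3) + (7 - 3)**2 - 20*(7 - 3)))**2 = (-15 + (-20 + 4 + 4**2 - 20*4))**2 = (-15 + (-20 + 4 + 16 - 80))**2 = (-15 - 80)**2 = (-95)**2 = 9025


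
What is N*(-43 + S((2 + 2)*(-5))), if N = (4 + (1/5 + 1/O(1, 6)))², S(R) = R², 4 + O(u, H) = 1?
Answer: 400316/75 ≈ 5337.5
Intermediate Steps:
O(u, H) = -3 (O(u, H) = -4 + 1 = -3)
N = 3364/225 (N = (4 + (1/5 + 1/(-3)))² = (4 + (1*(⅕) + 1*(-⅓)))² = (4 + (⅕ - ⅓))² = (4 - 2/15)² = (58/15)² = 3364/225 ≈ 14.951)
N*(-43 + S((2 + 2)*(-5))) = 3364*(-43 + ((2 + 2)*(-5))²)/225 = 3364*(-43 + (4*(-5))²)/225 = 3364*(-43 + (-20)²)/225 = 3364*(-43 + 400)/225 = (3364/225)*357 = 400316/75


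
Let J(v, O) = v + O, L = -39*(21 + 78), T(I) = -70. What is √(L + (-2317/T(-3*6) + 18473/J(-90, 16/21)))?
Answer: 2*I*√22140775910/4685 ≈ 63.521*I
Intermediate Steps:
L = -3861 (L = -39*99 = -3861)
J(v, O) = O + v
√(L + (-2317/T(-3*6) + 18473/J(-90, 16/21))) = √(-3861 + (-2317/(-70) + 18473/(16/21 - 90))) = √(-3861 + (-2317*(-1/70) + 18473/(16*(1/21) - 90))) = √(-3861 + (331/10 + 18473/(16/21 - 90))) = √(-3861 + (331/10 + 18473/(-1874/21))) = √(-3861 + (331/10 + 18473*(-21/1874))) = √(-3861 + (331/10 - 387933/1874)) = √(-3861 - 814759/4685) = √(-18903544/4685) = 2*I*√22140775910/4685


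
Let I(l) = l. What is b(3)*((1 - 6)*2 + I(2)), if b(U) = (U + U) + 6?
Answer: -96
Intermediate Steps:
b(U) = 6 + 2*U (b(U) = 2*U + 6 = 6 + 2*U)
b(3)*((1 - 6)*2 + I(2)) = (6 + 2*3)*((1 - 6)*2 + 2) = (6 + 6)*(-5*2 + 2) = 12*(-10 + 2) = 12*(-8) = -96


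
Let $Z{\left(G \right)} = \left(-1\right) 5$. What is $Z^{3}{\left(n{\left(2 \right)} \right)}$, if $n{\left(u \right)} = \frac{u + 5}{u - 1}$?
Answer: $-125$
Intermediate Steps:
$n{\left(u \right)} = \frac{5 + u}{-1 + u}$
$Z{\left(G \right)} = -5$
$Z^{3}{\left(n{\left(2 \right)} \right)} = \left(-5\right)^{3} = -125$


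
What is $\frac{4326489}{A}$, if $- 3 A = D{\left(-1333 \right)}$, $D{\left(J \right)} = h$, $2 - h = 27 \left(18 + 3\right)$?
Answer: $\frac{12979467}{565} \approx 22973.0$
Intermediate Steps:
$h = -565$ ($h = 2 - 27 \left(18 + 3\right) = 2 - 27 \cdot 21 = 2 - 567 = -565$)
$D{\left(J \right)} = -565$
$A = \frac{565}{3}$ ($A = \left(- \frac{1}{3}\right) \left(-565\right) = \frac{565}{3} \approx 188.33$)
$\frac{4326489}{A} = \frac{4326489}{\frac{565}{3}} = 4326489 \cdot \frac{3}{565} = \frac{12979467}{565}$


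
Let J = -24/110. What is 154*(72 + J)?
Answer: 55272/5 ≈ 11054.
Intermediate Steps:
J = -12/55 (J = -24*1/110 = -12/55 ≈ -0.21818)
154*(72 + J) = 154*(72 - 12/55) = 154*(3948/55) = 55272/5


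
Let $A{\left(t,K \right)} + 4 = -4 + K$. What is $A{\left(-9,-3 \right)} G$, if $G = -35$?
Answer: $385$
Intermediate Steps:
$A{\left(t,K \right)} = -8 + K$ ($A{\left(t,K \right)} = -4 + \left(-4 + K\right) = -8 + K$)
$A{\left(-9,-3 \right)} G = \left(-8 - 3\right) \left(-35\right) = \left(-11\right) \left(-35\right) = 385$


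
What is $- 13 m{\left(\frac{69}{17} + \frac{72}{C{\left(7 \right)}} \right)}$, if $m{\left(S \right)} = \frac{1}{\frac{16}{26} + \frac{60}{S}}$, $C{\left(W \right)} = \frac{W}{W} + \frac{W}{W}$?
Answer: $- \frac{38363}{6236} \approx -6.1519$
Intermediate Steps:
$C{\left(W \right)} = 2$ ($C{\left(W \right)} = 1 + 1 = 2$)
$m{\left(S \right)} = \frac{1}{\frac{8}{13} + \frac{60}{S}}$ ($m{\left(S \right)} = \frac{1}{16 \cdot \frac{1}{26} + \frac{60}{S}} = \frac{1}{\frac{8}{13} + \frac{60}{S}}$)
$- 13 m{\left(\frac{69}{17} + \frac{72}{C{\left(7 \right)}} \right)} = - 13 \frac{13 \left(\frac{69}{17} + \frac{72}{2}\right)}{4 \left(195 + 2 \left(\frac{69}{17} + \frac{72}{2}\right)\right)} = - 13 \frac{13 \left(69 \cdot \frac{1}{17} + 72 \cdot \frac{1}{2}\right)}{4 \left(195 + 2 \left(69 \cdot \frac{1}{17} + 72 \cdot \frac{1}{2}\right)\right)} = - 13 \frac{13 \left(\frac{69}{17} + 36\right)}{4 \left(195 + 2 \left(\frac{69}{17} + 36\right)\right)} = - 13 \cdot \frac{13}{4} \cdot \frac{681}{17} \frac{1}{195 + 2 \cdot \frac{681}{17}} = - 13 \cdot \frac{13}{4} \cdot \frac{681}{17} \frac{1}{195 + \frac{1362}{17}} = - 13 \cdot \frac{13}{4} \cdot \frac{681}{17} \frac{1}{\frac{4677}{17}} = - 13 \cdot \frac{13}{4} \cdot \frac{681}{17} \cdot \frac{17}{4677} = \left(-13\right) \frac{2951}{6236} = - \frac{38363}{6236}$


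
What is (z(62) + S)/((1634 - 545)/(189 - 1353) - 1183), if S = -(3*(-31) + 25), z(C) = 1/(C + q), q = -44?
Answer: -237650/4134303 ≈ -0.057482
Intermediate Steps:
z(C) = 1/(-44 + C) (z(C) = 1/(C - 44) = 1/(-44 + C))
S = 68 (S = -(-93 + 25) = -1*(-68) = 68)
(z(62) + S)/((1634 - 545)/(189 - 1353) - 1183) = (1/(-44 + 62) + 68)/((1634 - 545)/(189 - 1353) - 1183) = (1/18 + 68)/(1089/(-1164) - 1183) = (1/18 + 68)/(1089*(-1/1164) - 1183) = 1225/(18*(-363/388 - 1183)) = 1225/(18*(-459367/388)) = (1225/18)*(-388/459367) = -237650/4134303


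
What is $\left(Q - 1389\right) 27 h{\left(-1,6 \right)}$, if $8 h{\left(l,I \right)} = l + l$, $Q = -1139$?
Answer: $17064$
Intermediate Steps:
$h{\left(l,I \right)} = \frac{l}{4}$ ($h{\left(l,I \right)} = \frac{l + l}{8} = \frac{2 l}{8} = \frac{l}{4}$)
$\left(Q - 1389\right) 27 h{\left(-1,6 \right)} = \left(-1139 - 1389\right) 27 \cdot \frac{1}{4} \left(-1\right) = - 2528 \cdot 27 \left(- \frac{1}{4}\right) = \left(-2528\right) \left(- \frac{27}{4}\right) = 17064$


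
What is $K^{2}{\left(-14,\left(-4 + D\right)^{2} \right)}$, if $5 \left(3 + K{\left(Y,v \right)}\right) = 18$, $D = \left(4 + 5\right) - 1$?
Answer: $\frac{9}{25} \approx 0.36$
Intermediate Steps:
$D = 8$ ($D = 9 - 1 = 8$)
$K{\left(Y,v \right)} = \frac{3}{5}$ ($K{\left(Y,v \right)} = -3 + \frac{1}{5} \cdot 18 = -3 + \frac{18}{5} = \frac{3}{5}$)
$K^{2}{\left(-14,\left(-4 + D\right)^{2} \right)} = \left(\frac{3}{5}\right)^{2} = \frac{9}{25}$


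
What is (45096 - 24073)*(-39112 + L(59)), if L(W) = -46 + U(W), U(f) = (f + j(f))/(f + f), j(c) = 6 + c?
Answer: -48568595980/59 ≈ -8.2320e+8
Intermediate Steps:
U(f) = (6 + 2*f)/(2*f) (U(f) = (f + (6 + f))/(f + f) = (6 + 2*f)/((2*f)) = (6 + 2*f)*(1/(2*f)) = (6 + 2*f)/(2*f))
L(W) = -46 + (3 + W)/W
(45096 - 24073)*(-39112 + L(59)) = (45096 - 24073)*(-39112 + (-45 + 3/59)) = 21023*(-39112 + (-45 + 3*(1/59))) = 21023*(-39112 + (-45 + 3/59)) = 21023*(-39112 - 2652/59) = 21023*(-2310260/59) = -48568595980/59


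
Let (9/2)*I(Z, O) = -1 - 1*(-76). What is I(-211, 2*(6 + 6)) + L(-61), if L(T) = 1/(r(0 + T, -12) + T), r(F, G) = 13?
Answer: 799/48 ≈ 16.646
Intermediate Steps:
I(Z, O) = 50/3 (I(Z, O) = 2*(-1 - 1*(-76))/9 = 2*(-1 + 76)/9 = (2/9)*75 = 50/3)
L(T) = 1/(13 + T)
I(-211, 2*(6 + 6)) + L(-61) = 50/3 + 1/(13 - 61) = 50/3 + 1/(-48) = 50/3 - 1/48 = 799/48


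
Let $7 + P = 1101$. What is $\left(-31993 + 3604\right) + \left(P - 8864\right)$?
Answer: $-36159$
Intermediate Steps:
$P = 1094$ ($P = -7 + 1101 = 1094$)
$\left(-31993 + 3604\right) + \left(P - 8864\right) = \left(-31993 + 3604\right) + \left(1094 - 8864\right) = -28389 - 7770 = -36159$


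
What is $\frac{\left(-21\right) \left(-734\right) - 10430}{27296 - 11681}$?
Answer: $\frac{4984}{15615} \approx 0.31918$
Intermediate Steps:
$\frac{\left(-21\right) \left(-734\right) - 10430}{27296 - 11681} = \frac{15414 - 10430}{15615} = 4984 \cdot \frac{1}{15615} = \frac{4984}{15615}$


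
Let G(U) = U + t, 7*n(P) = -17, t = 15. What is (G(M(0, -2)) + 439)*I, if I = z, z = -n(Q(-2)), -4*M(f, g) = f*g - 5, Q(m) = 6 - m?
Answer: 30957/28 ≈ 1105.6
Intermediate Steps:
n(P) = -17/7 (n(P) = (1/7)*(-17) = -17/7)
M(f, g) = 5/4 - f*g/4 (M(f, g) = -(f*g - 5)/4 = -(-5 + f*g)/4 = 5/4 - f*g/4)
G(U) = 15 + U (G(U) = U + 15 = 15 + U)
z = 17/7 (z = -1*(-17/7) = 17/7 ≈ 2.4286)
I = 17/7 ≈ 2.4286
(G(M(0, -2)) + 439)*I = ((15 + (5/4 - 1/4*0*(-2))) + 439)*(17/7) = ((15 + (5/4 + 0)) + 439)*(17/7) = ((15 + 5/4) + 439)*(17/7) = (65/4 + 439)*(17/7) = (1821/4)*(17/7) = 30957/28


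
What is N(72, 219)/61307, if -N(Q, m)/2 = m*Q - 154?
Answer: -31228/61307 ≈ -0.50937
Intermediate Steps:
N(Q, m) = 308 - 2*Q*m (N(Q, m) = -2*(m*Q - 154) = -2*(Q*m - 154) = -2*(-154 + Q*m) = 308 - 2*Q*m)
N(72, 219)/61307 = (308 - 2*72*219)/61307 = (308 - 31536)*(1/61307) = -31228*1/61307 = -31228/61307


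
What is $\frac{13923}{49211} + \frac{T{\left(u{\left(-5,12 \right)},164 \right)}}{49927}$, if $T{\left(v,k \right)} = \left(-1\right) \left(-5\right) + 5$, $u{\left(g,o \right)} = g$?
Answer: $\frac{695625731}{2456957597} \approx 0.28312$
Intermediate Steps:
$T{\left(v,k \right)} = 10$ ($T{\left(v,k \right)} = 5 + 5 = 10$)
$\frac{13923}{49211} + \frac{T{\left(u{\left(-5,12 \right)},164 \right)}}{49927} = \frac{13923}{49211} + \frac{10}{49927} = \frac{695625731}{2456957597}$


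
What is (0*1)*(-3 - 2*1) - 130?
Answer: -130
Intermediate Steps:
(0*1)*(-3 - 2*1) - 130 = 0*(-3 - 2) - 130 = 0*(-5) - 130 = 0 - 130 = -130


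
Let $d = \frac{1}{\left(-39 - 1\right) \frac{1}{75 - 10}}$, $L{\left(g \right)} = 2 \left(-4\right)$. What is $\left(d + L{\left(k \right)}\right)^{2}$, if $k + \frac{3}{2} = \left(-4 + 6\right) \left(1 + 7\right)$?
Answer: $\frac{5929}{64} \approx 92.641$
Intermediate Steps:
$k = \frac{29}{2}$ ($k = - \frac{3}{2} + \left(-4 + 6\right) \left(1 + 7\right) = - \frac{3}{2} + 2 \cdot 8 = - \frac{3}{2} + 16 = \frac{29}{2} \approx 14.5$)
$L{\left(g \right)} = -8$
$d = - \frac{13}{8}$ ($d = \frac{1}{\left(-40\right) \frac{1}{65}} = \frac{1}{- \frac{8}{13}} = - \frac{13}{8} \approx -1.625$)
$\left(d + L{\left(k \right)}\right)^{2} = \left(- \frac{13}{8} - 8\right)^{2} = \left(- \frac{77}{8}\right)^{2} = \frac{5929}{64}$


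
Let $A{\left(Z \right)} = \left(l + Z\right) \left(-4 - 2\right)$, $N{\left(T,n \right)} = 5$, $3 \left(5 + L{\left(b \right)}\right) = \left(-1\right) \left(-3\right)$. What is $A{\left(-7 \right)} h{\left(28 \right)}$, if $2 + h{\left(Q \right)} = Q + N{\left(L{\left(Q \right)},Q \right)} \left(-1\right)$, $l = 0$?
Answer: $882$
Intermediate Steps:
$L{\left(b \right)} = -4$ ($L{\left(b \right)} = -5 + \frac{\left(-1\right) \left(-3\right)}{3} = -5 + \frac{1}{3} \cdot 3 = -5 + 1 = -4$)
$h{\left(Q \right)} = -7 + Q$ ($h{\left(Q \right)} = -2 + \left(Q + 5 \left(-1\right)\right) = -2 + \left(Q - 5\right) = -2 + \left(-5 + Q\right) = -7 + Q$)
$A{\left(Z \right)} = - 6 Z$ ($A{\left(Z \right)} = \left(0 + Z\right) \left(-4 - 2\right) = Z \left(-6\right) = - 6 Z$)
$A{\left(-7 \right)} h{\left(28 \right)} = \left(-6\right) \left(-7\right) \left(-7 + 28\right) = 42 \cdot 21 = 882$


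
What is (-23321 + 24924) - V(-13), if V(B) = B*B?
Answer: 1434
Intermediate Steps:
V(B) = B²
(-23321 + 24924) - V(-13) = (-23321 + 24924) - 1*(-13)² = 1603 - 1*169 = 1603 - 169 = 1434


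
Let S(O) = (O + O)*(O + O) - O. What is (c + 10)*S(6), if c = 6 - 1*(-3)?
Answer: 2622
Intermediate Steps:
S(O) = -O + 4*O² (S(O) = (2*O)*(2*O) - O = 4*O² - O = -O + 4*O²)
c = 9 (c = 6 + 3 = 9)
(c + 10)*S(6) = (9 + 10)*(6*(-1 + 4*6)) = 19*(6*(-1 + 24)) = 19*(6*23) = 19*138 = 2622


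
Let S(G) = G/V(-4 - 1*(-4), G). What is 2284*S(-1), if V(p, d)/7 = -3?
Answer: 2284/21 ≈ 108.76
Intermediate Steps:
V(p, d) = -21 (V(p, d) = 7*(-3) = -21)
S(G) = -G/21 (S(G) = G/(-21) = G*(-1/21) = -G/21)
2284*S(-1) = 2284*(-1/21*(-1)) = 2284*(1/21) = 2284/21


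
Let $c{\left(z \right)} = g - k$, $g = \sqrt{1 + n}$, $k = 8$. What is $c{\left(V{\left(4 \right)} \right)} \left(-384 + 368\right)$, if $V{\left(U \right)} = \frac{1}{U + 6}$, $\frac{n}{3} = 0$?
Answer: $112$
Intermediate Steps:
$n = 0$ ($n = 3 \cdot 0 = 0$)
$g = 1$ ($g = \sqrt{1 + 0} = \sqrt{1} = 1$)
$V{\left(U \right)} = \frac{1}{6 + U}$
$c{\left(z \right)} = -7$ ($c{\left(z \right)} = 1 - 8 = -7$)
$c{\left(V{\left(4 \right)} \right)} \left(-384 + 368\right) = - 7 \left(-384 + 368\right) = \left(-7\right) \left(-16\right) = 112$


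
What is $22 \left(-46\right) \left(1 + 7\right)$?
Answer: $-8096$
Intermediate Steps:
$22 \left(-46\right) \left(1 + 7\right) = \left(-1012\right) 8 = -8096$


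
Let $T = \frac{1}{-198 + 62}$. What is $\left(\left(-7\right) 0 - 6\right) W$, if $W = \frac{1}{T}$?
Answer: $816$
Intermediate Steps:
$T = - \frac{1}{136}$ ($T = \frac{1}{-136} = - \frac{1}{136} \approx -0.0073529$)
$W = -136$ ($W = \frac{1}{- \frac{1}{136}} = -136$)
$\left(\left(-7\right) 0 - 6\right) W = \left(\left(-7\right) 0 - 6\right) \left(-136\right) = \left(0 - 6\right) \left(-136\right) = \left(-6\right) \left(-136\right) = 816$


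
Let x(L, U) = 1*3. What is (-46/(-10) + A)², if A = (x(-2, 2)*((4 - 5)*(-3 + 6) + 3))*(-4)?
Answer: 529/25 ≈ 21.160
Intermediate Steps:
x(L, U) = 3
A = 0 (A = (3*((4 - 5)*(-3 + 6) + 3))*(-4) = (3*(-1*3 + 3))*(-4) = (3*(-3 + 3))*(-4) = (3*0)*(-4) = 0*(-4) = 0)
(-46/(-10) + A)² = (-46/(-10) + 0)² = (-46*(-⅒) + 0)² = (23/5 + 0)² = (23/5)² = 529/25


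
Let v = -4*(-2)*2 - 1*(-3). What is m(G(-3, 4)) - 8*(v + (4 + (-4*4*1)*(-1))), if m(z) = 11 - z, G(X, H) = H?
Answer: -305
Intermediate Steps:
v = 19 (v = 8*2 + 3 = 16 + 3 = 19)
m(G(-3, 4)) - 8*(v + (4 + (-4*4*1)*(-1))) = (11 - 1*4) - 8*(19 + (4 + (-4*4*1)*(-1))) = (11 - 4) - 8*(19 + (4 - 16*1*(-1))) = 7 - 8*(19 + (4 - 16*(-1))) = 7 - 8*(19 + (4 + 16)) = 7 - 8*(19 + 20) = 7 - 8*39 = 7 - 312 = -305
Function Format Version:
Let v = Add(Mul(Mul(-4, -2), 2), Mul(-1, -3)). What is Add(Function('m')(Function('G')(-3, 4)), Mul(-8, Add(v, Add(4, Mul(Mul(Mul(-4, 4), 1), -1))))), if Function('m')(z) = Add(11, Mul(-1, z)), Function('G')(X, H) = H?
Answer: -305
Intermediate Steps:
v = 19 (v = Add(Mul(8, 2), 3) = Add(16, 3) = 19)
Add(Function('m')(Function('G')(-3, 4)), Mul(-8, Add(v, Add(4, Mul(Mul(Mul(-4, 4), 1), -1))))) = Add(Add(11, Mul(-1, 4)), Mul(-8, Add(19, Add(4, Mul(Mul(Mul(-4, 4), 1), -1))))) = Add(Add(11, -4), Mul(-8, Add(19, Add(4, Mul(Mul(-16, 1), -1))))) = Add(7, Mul(-8, Add(19, Add(4, Mul(-16, -1))))) = Add(7, Mul(-8, Add(19, Add(4, 16)))) = Add(7, Mul(-8, Add(19, 20))) = Add(7, Mul(-8, 39)) = Add(7, -312) = -305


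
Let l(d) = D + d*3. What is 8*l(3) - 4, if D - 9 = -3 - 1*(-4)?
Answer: 148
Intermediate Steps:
D = 10 (D = 9 + (-3 - 1*(-4)) = 9 + (-3 + 4) = 9 + 1 = 10)
l(d) = 10 + 3*d (l(d) = 10 + d*3 = 10 + 3*d)
8*l(3) - 4 = 8*(10 + 3*3) - 4 = 8*(10 + 9) - 4 = 8*19 - 4 = 152 - 4 = 148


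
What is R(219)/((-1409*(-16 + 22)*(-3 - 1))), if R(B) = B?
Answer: 73/11272 ≈ 0.0064762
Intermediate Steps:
R(219)/((-1409*(-16 + 22)*(-3 - 1))) = 219/((-1409*(-16 + 22)*(-3 - 1))) = 219/((-8454*(-4))) = 219/((-1409*(-24))) = 219/33816 = 219*(1/33816) = 73/11272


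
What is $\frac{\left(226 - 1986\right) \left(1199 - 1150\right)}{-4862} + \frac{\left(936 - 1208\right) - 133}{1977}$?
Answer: $\frac{2553445}{145639} \approx 17.533$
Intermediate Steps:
$\frac{\left(226 - 1986\right) \left(1199 - 1150\right)}{-4862} + \frac{\left(936 - 1208\right) - 133}{1977} = \left(-1760\right) 49 \left(- \frac{1}{4862}\right) + \left(-272 - 133\right) \frac{1}{1977} = \left(-86240\right) \left(- \frac{1}{4862}\right) - \frac{135}{659} = \frac{3920}{221} - \frac{135}{659} = \frac{2553445}{145639}$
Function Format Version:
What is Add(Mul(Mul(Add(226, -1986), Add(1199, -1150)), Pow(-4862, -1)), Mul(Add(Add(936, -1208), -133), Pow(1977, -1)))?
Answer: Rational(2553445, 145639) ≈ 17.533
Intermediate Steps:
Add(Mul(Mul(Add(226, -1986), Add(1199, -1150)), Pow(-4862, -1)), Mul(Add(Add(936, -1208), -133), Pow(1977, -1))) = Add(Mul(Mul(-1760, 49), Rational(-1, 4862)), Mul(Add(-272, -133), Rational(1, 1977))) = Add(Mul(-86240, Rational(-1, 4862)), Mul(-405, Rational(1, 1977))) = Add(Rational(3920, 221), Rational(-135, 659)) = Rational(2553445, 145639)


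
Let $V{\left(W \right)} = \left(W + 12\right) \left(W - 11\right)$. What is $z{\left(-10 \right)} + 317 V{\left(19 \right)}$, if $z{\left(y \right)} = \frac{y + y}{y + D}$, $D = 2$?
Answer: $\frac{157237}{2} \approx 78619.0$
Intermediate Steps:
$z{\left(y \right)} = \frac{2 y}{2 + y}$ ($z{\left(y \right)} = \frac{y + y}{y + 2} = \frac{2 y}{2 + y}$)
$V{\left(W \right)} = \left(-11 + W\right) \left(12 + W\right)$ ($V{\left(W \right)} = \left(12 + W\right) \left(-11 + W\right) = \left(-11 + W\right) \left(12 + W\right)$)
$z{\left(-10 \right)} + 317 V{\left(19 \right)} = 2 \left(-10\right) \frac{1}{2 - 10} + 317 \left(-132 + 19 + 19^{2}\right) = 2 \left(-10\right) \frac{1}{-8} + 317 \left(-132 + 19 + 361\right) = 2 \left(-10\right) \left(- \frac{1}{8}\right) + 317 \cdot 248 = \frac{5}{2} + 78616 = \frac{157237}{2}$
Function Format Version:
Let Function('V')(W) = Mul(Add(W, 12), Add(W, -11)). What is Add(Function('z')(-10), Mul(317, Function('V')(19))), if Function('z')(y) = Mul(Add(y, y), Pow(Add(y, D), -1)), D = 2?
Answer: Rational(157237, 2) ≈ 78619.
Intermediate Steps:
Function('z')(y) = Mul(2, y, Pow(Add(2, y), -1)) (Function('z')(y) = Mul(Add(y, y), Pow(Add(y, 2), -1)) = Mul(Mul(2, y), Pow(Add(2, y), -1)) = Mul(2, y, Pow(Add(2, y), -1)))
Function('V')(W) = Mul(Add(-11, W), Add(12, W)) (Function('V')(W) = Mul(Add(12, W), Add(-11, W)) = Mul(Add(-11, W), Add(12, W)))
Add(Function('z')(-10), Mul(317, Function('V')(19))) = Add(Mul(2, -10, Pow(Add(2, -10), -1)), Mul(317, Add(-132, 19, Pow(19, 2)))) = Add(Mul(2, -10, Pow(-8, -1)), Mul(317, Add(-132, 19, 361))) = Add(Mul(2, -10, Rational(-1, 8)), Mul(317, 248)) = Add(Rational(5, 2), 78616) = Rational(157237, 2)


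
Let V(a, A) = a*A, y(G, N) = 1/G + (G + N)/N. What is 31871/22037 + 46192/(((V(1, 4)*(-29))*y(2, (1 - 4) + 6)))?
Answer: -1514884289/8307949 ≈ -182.34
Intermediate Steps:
y(G, N) = 1/G + (G + N)/N
V(a, A) = A*a
31871/22037 + 46192/(((V(1, 4)*(-29))*y(2, (1 - 4) + 6))) = 31871/22037 + 46192/((((4*1)*(-29))*(1 + 1/2 + 2/((1 - 4) + 6)))) = 31871*(1/22037) + 46192/(((4*(-29))*(1 + ½ + 2/(-3 + 6)))) = 31871/22037 + 46192/((-116*(1 + ½ + 2/3))) = 31871/22037 + 46192/((-116*(1 + ½ + 2*(⅓)))) = 31871/22037 + 46192/((-116*(1 + ½ + ⅔))) = 31871/22037 + 46192/((-116*13/6)) = 31871/22037 + 46192/(-754/3) = 31871/22037 + 46192*(-3/754) = 31871/22037 - 69288/377 = -1514884289/8307949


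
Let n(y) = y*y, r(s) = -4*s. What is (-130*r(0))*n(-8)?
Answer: 0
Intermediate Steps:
n(y) = y**2
(-130*r(0))*n(-8) = -(-520)*0*(-8)**2 = -130*0*64 = 0*64 = 0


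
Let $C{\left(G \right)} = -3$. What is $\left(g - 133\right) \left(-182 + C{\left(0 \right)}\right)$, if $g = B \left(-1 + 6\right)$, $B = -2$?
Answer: $26455$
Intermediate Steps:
$g = -10$ ($g = - 2 \left(-1 + 6\right) = \left(-2\right) 5 = -10$)
$\left(g - 133\right) \left(-182 + C{\left(0 \right)}\right) = \left(-10 - 133\right) \left(-182 - 3\right) = \left(-10 - 133\right) \left(-185\right) = \left(-143\right) \left(-185\right) = 26455$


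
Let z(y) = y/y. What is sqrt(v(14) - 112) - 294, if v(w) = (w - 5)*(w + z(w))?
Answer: -294 + sqrt(23) ≈ -289.20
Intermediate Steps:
z(y) = 1
v(w) = (1 + w)*(-5 + w) (v(w) = (w - 5)*(w + 1) = (-5 + w)*(1 + w) = (1 + w)*(-5 + w))
sqrt(v(14) - 112) - 294 = sqrt((-5 + 14**2 - 4*14) - 112) - 294 = sqrt((-5 + 196 - 56) - 112) - 294 = sqrt(135 - 112) - 294 = sqrt(23) - 294 = -294 + sqrt(23)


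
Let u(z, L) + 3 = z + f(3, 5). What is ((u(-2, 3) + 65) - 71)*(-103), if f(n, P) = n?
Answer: 824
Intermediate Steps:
u(z, L) = z (u(z, L) = -3 + (z + 3) = -3 + (3 + z) = z)
((u(-2, 3) + 65) - 71)*(-103) = ((-2 + 65) - 71)*(-103) = (63 - 71)*(-103) = -8*(-103) = 824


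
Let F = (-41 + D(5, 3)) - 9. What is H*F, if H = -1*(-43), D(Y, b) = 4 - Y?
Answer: -2193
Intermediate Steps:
H = 43
F = -51 (F = (-41 + (4 - 1*5)) - 9 = (-41 + (4 - 5)) - 9 = (-41 - 1) - 9 = -42 - 9 = -51)
H*F = 43*(-51) = -2193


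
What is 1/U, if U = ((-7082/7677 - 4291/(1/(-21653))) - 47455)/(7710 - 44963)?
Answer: -285991281/712928958454 ≈ -0.00040115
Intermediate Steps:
U = -712928958454/285991281 (U = ((-7082*1/7677 - 4291/(-1/21653)) - 47455)/(-37253) = ((-7082/7677 - 4291*(-21653)) - 47455)*(-1/37253) = ((-7082/7677 + 92913023) - 47455)*(-1/37253) = (713293270489/7677 - 47455)*(-1/37253) = (712928958454/7677)*(-1/37253) = -712928958454/285991281 ≈ -2492.8)
1/U = 1/(-712928958454/285991281) = -285991281/712928958454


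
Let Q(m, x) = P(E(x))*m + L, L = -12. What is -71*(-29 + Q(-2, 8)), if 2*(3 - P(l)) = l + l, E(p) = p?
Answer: 2201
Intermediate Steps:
P(l) = 3 - l (P(l) = 3 - (l + l)/2 = 3 - l)
Q(m, x) = -12 + m*(3 - x) (Q(m, x) = (3 - x)*m - 12 = m*(3 - x) - 12 = -12 + m*(3 - x))
-71*(-29 + Q(-2, 8)) = -71*(-29 + (-12 - 1*(-2)*(-3 + 8))) = -71*(-29 + (-12 - 1*(-2)*5)) = -71*(-29 + (-12 + 10)) = -71*(-29 - 2) = -71*(-31) = 2201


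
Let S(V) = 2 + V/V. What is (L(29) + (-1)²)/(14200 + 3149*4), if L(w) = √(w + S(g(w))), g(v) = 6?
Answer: 1/26796 + √2/6699 ≈ 0.00024843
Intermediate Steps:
S(V) = 3 (S(V) = 2 + 1 = 3)
L(w) = √(3 + w) (L(w) = √(w + 3) = √(3 + w))
(L(29) + (-1)²)/(14200 + 3149*4) = (√(3 + 29) + (-1)²)/(14200 + 3149*4) = (√32 + 1)/(14200 + 12596) = (4*√2 + 1)/26796 = (1 + 4*√2)*(1/26796) = 1/26796 + √2/6699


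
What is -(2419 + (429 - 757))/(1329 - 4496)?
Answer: 2091/3167 ≈ 0.66025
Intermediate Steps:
-(2419 + (429 - 757))/(1329 - 4496) = -(2419 - 328)/(-3167) = -2091*(-1)/3167 = -1*(-2091/3167) = 2091/3167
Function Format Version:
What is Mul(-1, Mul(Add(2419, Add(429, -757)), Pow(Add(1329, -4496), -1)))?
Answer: Rational(2091, 3167) ≈ 0.66025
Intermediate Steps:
Mul(-1, Mul(Add(2419, Add(429, -757)), Pow(Add(1329, -4496), -1))) = Mul(-1, Mul(Add(2419, -328), Pow(-3167, -1))) = Mul(-1, Mul(2091, Rational(-1, 3167))) = Mul(-1, Rational(-2091, 3167)) = Rational(2091, 3167)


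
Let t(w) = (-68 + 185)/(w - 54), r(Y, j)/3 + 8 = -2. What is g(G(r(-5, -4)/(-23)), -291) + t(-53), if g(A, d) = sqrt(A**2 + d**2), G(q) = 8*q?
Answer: -117/107 + 3*sqrt(4983761)/23 ≈ 290.09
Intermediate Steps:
r(Y, j) = -30 (r(Y, j) = -24 + 3*(-2) = -24 - 6 = -30)
t(w) = 117/(-54 + w)
g(G(r(-5, -4)/(-23)), -291) + t(-53) = sqrt((8*(-30/(-23)))**2 + (-291)**2) + 117/(-54 - 53) = sqrt((8*(-30*(-1/23)))**2 + 84681) + 117/(-107) = sqrt((8*(30/23))**2 + 84681) + 117*(-1/107) = sqrt((240/23)**2 + 84681) - 117/107 = sqrt(57600/529 + 84681) - 117/107 = sqrt(44853849/529) - 117/107 = 3*sqrt(4983761)/23 - 117/107 = -117/107 + 3*sqrt(4983761)/23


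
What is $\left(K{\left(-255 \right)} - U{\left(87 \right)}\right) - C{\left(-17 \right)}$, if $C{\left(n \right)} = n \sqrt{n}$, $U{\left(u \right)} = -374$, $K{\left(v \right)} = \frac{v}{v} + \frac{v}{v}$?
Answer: $376 + 17 i \sqrt{17} \approx 376.0 + 70.093 i$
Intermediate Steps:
$K{\left(v \right)} = 2$ ($K{\left(v \right)} = 1 + 1 = 2$)
$C{\left(n \right)} = n^{\frac{3}{2}}$
$\left(K{\left(-255 \right)} - U{\left(87 \right)}\right) - C{\left(-17 \right)} = \left(2 - -374\right) - \left(-17\right)^{\frac{3}{2}} = \left(2 + 374\right) - - 17 i \sqrt{17} = 376 + 17 i \sqrt{17}$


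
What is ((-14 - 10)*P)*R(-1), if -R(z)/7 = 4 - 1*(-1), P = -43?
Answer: -36120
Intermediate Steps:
R(z) = -35 (R(z) = -7*(4 - 1*(-1)) = -7*(4 + 1) = -7*5 = -35)
((-14 - 10)*P)*R(-1) = ((-14 - 10)*(-43))*(-35) = -24*(-43)*(-35) = 1032*(-35) = -36120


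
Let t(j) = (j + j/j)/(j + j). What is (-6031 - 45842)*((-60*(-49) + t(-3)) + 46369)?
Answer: -2557823048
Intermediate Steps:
t(j) = (1 + j)/(2*j) (t(j) = (j + 1)/((2*j)) = (1 + j)*(1/(2*j)) = (1 + j)/(2*j))
(-6031 - 45842)*((-60*(-49) + t(-3)) + 46369) = (-6031 - 45842)*((-60*(-49) + (½)*(1 - 3)/(-3)) + 46369) = -51873*((2940 + (½)*(-⅓)*(-2)) + 46369) = -51873*((2940 + ⅓) + 46369) = -51873*(8821/3 + 46369) = -51873*147928/3 = -2557823048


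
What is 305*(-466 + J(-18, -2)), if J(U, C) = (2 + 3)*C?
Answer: -145180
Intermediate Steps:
J(U, C) = 5*C
305*(-466 + J(-18, -2)) = 305*(-466 + 5*(-2)) = 305*(-466 - 10) = 305*(-476) = -145180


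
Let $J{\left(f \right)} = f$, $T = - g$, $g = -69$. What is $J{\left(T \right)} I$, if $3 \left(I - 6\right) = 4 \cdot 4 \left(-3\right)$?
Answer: $-690$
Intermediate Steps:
$I = -10$ ($I = 6 + \frac{4 \cdot 4 \left(-3\right)}{3} = 6 + \frac{16 \left(-3\right)}{3} = 6 + \frac{1}{3} \left(-48\right) = 6 - 16 = -10$)
$T = 69$ ($T = \left(-1\right) \left(-69\right) = 69$)
$J{\left(T \right)} I = 69 \left(-10\right) = -690$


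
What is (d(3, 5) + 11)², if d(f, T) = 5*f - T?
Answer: 441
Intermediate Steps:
d(f, T) = -T + 5*f
(d(3, 5) + 11)² = ((-1*5 + 5*3) + 11)² = ((-5 + 15) + 11)² = (10 + 11)² = 21² = 441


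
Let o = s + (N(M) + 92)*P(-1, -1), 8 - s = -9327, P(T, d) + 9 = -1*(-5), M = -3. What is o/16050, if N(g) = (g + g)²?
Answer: 2941/5350 ≈ 0.54972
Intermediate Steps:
N(g) = 4*g² (N(g) = (2*g)² = 4*g²)
P(T, d) = -4 (P(T, d) = -9 - 1*(-5) = -9 + 5 = -4)
s = 9335 (s = 8 - 1*(-9327) = 8 + 9327 = 9335)
o = 8823 (o = 9335 + (4*(-3)² + 92)*(-4) = 9335 + (4*9 + 92)*(-4) = 9335 + (36 + 92)*(-4) = 9335 + 128*(-4) = 9335 - 512 = 8823)
o/16050 = 8823/16050 = 8823*(1/16050) = 2941/5350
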